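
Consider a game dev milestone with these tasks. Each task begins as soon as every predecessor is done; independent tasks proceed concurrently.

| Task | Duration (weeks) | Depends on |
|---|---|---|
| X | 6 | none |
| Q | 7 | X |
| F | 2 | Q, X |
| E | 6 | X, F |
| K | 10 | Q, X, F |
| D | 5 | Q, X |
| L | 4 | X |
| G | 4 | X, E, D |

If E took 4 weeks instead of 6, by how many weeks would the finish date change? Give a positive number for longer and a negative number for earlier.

Actual critical path: X→Q→F→E→G = 6+7+2+6+4 = 25 ⇒ 25 weeks.
E is on the critical path; changing it to 4 makes that path 23 weeks.
New critical path: X→Q→F→K = 6+7+2+10 = 25 ⇒ 25 weeks.
Change in finish: 25 − 25 = +0 weeks.

0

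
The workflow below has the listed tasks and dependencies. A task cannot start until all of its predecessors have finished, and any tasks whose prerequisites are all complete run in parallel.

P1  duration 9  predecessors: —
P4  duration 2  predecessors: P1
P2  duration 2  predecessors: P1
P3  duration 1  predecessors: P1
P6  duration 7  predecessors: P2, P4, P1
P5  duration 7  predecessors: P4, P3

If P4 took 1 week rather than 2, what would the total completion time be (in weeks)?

As given, the longest chain is P1→P4→P5 = 9+2+7 = 18, so the finish is 18 weeks.
P4 lies on that path, so at 1 week the path becomes 17 weeks.
New critical path: P1→P2→P6 = 9+2+7 = 18 ⇒ 18 weeks.

18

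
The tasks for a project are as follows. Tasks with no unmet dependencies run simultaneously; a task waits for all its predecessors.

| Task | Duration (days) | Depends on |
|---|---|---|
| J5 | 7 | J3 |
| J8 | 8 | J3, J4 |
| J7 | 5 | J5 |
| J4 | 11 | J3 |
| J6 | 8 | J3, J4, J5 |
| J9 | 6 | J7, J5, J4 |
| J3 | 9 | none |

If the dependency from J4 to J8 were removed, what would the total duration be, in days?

With the dependency in place, J3→J4→J6 = 9+11+8 = 28 sets the finish at 28 days.
Without J4→J8, J8's earliest start moves from 20 to 9.
After: J3→J4→J6 = 9+11+8 = 28 → 28 days.

28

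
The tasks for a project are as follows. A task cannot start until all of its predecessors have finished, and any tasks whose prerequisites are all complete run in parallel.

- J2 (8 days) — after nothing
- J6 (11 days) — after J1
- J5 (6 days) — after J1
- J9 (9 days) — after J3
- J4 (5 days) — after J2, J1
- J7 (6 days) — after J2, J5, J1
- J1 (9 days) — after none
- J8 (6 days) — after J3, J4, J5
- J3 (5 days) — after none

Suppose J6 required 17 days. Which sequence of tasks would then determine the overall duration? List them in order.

J1, J6

Critical path before the change: J1→J5→J7 = 9+6+6 = 21 giving 21 days.
The longest path through J6 is only 20 days, so J6 has float 1.
Now J1→J6 = 9+17 = 26 is longest, so the finish becomes 26 days.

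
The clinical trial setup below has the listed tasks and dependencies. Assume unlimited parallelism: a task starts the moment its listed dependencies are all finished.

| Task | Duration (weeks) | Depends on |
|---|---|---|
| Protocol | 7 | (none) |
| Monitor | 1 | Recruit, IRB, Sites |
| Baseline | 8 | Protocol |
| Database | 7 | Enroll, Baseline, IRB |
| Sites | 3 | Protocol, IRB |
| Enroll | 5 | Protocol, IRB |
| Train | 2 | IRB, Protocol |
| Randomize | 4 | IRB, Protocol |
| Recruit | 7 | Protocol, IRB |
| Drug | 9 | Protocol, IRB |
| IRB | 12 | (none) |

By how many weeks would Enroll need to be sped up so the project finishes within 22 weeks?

Current finish: 24 weeks; target: 22.
Enroll is on every critical path, so each week cut from Enroll cuts the finish by one (this holds down to a finish of 22).
Need 24 − 22 = 2 weeks off Enroll → Enroll becomes 3 weeks, finish becomes 22.

2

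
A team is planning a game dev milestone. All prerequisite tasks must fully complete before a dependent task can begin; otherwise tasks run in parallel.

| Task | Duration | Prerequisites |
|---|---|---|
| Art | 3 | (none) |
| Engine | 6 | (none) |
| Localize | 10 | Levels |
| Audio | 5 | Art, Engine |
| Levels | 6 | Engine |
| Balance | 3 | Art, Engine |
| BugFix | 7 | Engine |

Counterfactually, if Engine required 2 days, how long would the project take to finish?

Baseline: Engine→Levels→Localize = 6+6+10 = 22 → 22 days.
Engine is on the critical path; changing it to 2 makes that path 18 days.
The critical path is still Engine→Levels→Localize; finish is now 18 days.

18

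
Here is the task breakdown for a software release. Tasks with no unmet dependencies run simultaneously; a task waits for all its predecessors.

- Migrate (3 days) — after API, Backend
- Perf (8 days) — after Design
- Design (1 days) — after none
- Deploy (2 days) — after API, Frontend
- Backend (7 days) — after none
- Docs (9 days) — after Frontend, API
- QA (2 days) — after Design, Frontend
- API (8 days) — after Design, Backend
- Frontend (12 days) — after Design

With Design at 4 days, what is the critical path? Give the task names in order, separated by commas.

Design, Frontend, Docs

Actual critical path: Backend→API→Docs = 7+8+9 = 24 ⇒ 24 days.
Design is off the critical path — its longest chain is 22 days, giving 2 of slack.
The binding chain switches to Design→Frontend→Docs = 4+12+9 = 25; finish 25 days.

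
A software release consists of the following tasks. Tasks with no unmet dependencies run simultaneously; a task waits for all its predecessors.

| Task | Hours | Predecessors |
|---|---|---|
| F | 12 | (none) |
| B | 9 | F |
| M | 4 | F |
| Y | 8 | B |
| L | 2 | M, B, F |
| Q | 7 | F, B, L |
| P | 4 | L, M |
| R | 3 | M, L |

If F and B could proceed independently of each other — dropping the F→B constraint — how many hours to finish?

Original critical path: F→B→L→Q = 12+9+2+7 = 30 ⇒ 30 hours.
Without F→B, B's earliest start moves from 12 to 0.
After: F→M→L→Q = 12+4+2+7 = 25 → 25 hours.

25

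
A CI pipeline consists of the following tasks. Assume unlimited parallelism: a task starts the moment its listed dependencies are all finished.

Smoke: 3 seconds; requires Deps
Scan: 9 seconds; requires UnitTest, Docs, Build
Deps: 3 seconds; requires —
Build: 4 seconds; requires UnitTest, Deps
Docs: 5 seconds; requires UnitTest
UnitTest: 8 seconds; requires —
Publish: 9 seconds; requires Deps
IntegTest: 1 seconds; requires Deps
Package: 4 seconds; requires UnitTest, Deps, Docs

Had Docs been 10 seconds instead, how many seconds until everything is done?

The binding path is UnitTest→Docs→Scan = 8+5+9 = 22; finish at 22 seconds.
Docs is on the critical path; changing it to 10 makes that path 27 seconds.
That remains the longest chain; total 27 seconds.

27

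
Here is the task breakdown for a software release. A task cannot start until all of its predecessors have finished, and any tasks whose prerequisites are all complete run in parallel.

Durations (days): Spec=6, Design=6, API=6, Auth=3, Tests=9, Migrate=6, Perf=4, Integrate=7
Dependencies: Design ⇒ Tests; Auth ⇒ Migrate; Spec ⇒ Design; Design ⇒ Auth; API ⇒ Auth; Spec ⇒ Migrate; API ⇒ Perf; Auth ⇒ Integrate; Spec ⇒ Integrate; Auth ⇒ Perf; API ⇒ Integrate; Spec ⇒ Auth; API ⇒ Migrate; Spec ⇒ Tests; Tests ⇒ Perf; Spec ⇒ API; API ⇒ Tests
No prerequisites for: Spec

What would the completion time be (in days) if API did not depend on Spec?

With the dependency in place, Spec→Design→Tests→Perf = 6+6+9+4 = 25 sets the finish at 25 days.
Without Spec→API, API's earliest start moves from 6 to 0.
The longest chain is now Spec→Design→Tests→Perf = 6+6+9+4 = 25, so the plan takes 25 days.

25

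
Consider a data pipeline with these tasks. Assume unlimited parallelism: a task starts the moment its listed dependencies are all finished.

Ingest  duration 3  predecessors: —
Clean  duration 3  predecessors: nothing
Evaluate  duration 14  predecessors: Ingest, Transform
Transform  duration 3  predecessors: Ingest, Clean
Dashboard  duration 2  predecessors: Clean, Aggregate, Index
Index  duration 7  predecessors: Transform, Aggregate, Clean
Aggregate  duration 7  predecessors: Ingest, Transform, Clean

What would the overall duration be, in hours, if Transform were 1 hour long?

Critical path before the change: Ingest→Transform→Aggregate→Index→Dashboard = 3+3+7+7+2 = 22 giving 22 hours.
Since Transform is critical, the -2 change carries straight to that chain (now 20 hours).
No other chain overtakes it, so the finish is 20 hours.

20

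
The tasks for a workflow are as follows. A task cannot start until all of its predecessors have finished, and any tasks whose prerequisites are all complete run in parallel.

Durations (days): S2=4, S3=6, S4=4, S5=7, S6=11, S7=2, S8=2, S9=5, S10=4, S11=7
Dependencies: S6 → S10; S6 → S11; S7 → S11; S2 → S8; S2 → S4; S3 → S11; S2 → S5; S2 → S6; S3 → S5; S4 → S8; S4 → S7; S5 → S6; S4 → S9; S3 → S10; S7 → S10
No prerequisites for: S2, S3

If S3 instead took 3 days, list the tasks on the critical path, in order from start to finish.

Critical path before the change: S3→S5→S6→S11 = 6+7+11+7 = 31 giving 31 days.
S3 lies on that path, so at 3 days the path becomes 28 days.
Now S2→S5→S6→S11 = 4+7+11+7 = 29 is longest, so the finish becomes 29 days.

S2, S5, S6, S11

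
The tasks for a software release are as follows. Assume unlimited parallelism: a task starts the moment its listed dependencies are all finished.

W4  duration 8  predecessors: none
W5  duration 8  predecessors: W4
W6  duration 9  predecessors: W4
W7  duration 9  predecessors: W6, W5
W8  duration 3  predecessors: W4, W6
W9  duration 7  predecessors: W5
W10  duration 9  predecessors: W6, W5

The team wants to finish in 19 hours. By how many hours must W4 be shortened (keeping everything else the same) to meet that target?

Current finish: 26 hours; target: 19.
W4 is on every critical path, so each hour cut from W4 cuts the finish by one (this holds down to a finish of 19).
Need 26 − 19 = 7 hours off W4 → W4 becomes 1 hour, finish becomes 19.

7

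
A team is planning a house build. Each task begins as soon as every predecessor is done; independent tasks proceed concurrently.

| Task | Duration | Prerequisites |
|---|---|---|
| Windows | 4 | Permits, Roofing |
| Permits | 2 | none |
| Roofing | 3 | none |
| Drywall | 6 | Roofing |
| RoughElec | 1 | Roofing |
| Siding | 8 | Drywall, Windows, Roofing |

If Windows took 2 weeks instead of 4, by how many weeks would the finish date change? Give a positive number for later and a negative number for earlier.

0

Actual critical path: Roofing→Drywall→Siding = 3+6+8 = 17 ⇒ 17 weeks.
The longest path through Windows is only 15 weeks, so Windows has float 2.
No other chain overtakes it, so the finish is 17 weeks.
Change in finish: 17 − 17 = +0 weeks.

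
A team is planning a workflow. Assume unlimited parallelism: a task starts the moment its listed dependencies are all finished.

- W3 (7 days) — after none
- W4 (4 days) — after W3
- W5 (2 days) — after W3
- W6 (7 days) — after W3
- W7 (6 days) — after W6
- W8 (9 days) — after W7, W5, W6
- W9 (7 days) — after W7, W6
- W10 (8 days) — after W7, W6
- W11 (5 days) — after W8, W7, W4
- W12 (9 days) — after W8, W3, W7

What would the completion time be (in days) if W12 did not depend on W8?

34

Before: longest chain W3→W6→W7→W8→W12 = 7+7+6+9+9 = 38, finish 38.
Without W8→W12, W12's earliest start moves from 29 to 20.
After: W3→W6→W7→W8→W11 = 7+7+6+9+5 = 34 → 34 days.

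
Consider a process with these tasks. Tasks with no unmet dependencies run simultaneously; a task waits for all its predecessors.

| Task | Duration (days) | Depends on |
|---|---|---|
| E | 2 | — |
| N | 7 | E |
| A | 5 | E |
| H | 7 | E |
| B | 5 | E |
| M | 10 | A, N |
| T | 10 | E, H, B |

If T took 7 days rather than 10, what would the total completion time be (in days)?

As given, the longest chain is E→H→T = 2+7+10 = 19, so the finish is 19 days.
T is on the critical path; changing it to 7 makes that path 16 days.
Now E→N→M = 2+7+10 = 19 is longest, so the finish becomes 19 days.

19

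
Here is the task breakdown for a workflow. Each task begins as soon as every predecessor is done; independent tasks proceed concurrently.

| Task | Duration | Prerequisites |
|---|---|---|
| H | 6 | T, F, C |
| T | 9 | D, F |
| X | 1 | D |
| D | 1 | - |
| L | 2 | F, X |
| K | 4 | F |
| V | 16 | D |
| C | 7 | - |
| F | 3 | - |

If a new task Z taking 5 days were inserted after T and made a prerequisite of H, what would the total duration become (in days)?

Originally the schedule takes 18 days.
With Z inserted, H now waits for max(T, F, C, Z).
New critical path: F→T→Z→H = 3+9+5+6 = 23 ⇒ 23 days.

23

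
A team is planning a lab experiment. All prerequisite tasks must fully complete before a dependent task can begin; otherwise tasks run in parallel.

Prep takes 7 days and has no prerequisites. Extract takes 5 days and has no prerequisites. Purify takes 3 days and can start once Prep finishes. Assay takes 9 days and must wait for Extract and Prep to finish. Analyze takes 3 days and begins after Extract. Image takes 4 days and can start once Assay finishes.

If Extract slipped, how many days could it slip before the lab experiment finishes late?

2

Prep→Assay→Image = 7+9+4 = 20 sets the makespan at 20 days.
The longest chain containing Extract totals 18 days.
Slack of Extract = 2 − 0 = 2 days.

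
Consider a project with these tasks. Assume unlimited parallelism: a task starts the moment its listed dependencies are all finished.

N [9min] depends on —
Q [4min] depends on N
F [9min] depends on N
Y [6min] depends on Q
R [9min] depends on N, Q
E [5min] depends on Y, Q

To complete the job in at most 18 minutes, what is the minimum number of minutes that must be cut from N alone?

6

Current finish: 24 minutes; target: 18.
N is on every critical path, so each minute cut from N cuts the finish by one (this holds down to a finish of 16).
Need 24 − 18 = 6 minutes off N → N becomes 3 minutes, finish becomes 18.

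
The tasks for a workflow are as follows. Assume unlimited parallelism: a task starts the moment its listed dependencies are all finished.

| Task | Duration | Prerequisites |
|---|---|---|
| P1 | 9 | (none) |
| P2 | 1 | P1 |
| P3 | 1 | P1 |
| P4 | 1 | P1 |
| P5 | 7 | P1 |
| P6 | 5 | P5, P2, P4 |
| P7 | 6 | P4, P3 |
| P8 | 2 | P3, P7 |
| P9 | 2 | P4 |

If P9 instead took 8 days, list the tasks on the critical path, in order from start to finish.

Actual critical path: P1→P5→P6 = 9+7+5 = 21 ⇒ 21 days.
The longest path through P9 is only 12 days, so P9 has float 9.
No other chain overtakes it, so the finish is 21 days.

P1, P5, P6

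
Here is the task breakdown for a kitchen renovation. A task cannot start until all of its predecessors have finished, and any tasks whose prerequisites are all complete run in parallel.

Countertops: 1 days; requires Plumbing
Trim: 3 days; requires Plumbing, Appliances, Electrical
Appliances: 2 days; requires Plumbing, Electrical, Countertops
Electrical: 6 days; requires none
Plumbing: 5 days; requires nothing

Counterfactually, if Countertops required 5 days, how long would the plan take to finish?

Critical path before the change: Plumbing→Countertops→Appliances→Trim = 5+1+2+3 = 11 giving 11 days.
Since Countertops is critical, the +4 change carries straight to that chain (now 15 days).
That remains the longest chain; total 15 days.

15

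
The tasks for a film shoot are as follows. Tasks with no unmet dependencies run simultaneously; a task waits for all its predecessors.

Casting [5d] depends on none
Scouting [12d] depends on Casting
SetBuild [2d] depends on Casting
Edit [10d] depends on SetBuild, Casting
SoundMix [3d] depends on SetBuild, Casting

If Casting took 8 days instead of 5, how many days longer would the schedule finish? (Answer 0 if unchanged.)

The binding path is Casting→Scouting = 5+12 = 17; finish at 17 days.
Since Casting is critical, the +3 change carries straight to that chain (now 20 days).
The critical path is still Casting→Scouting; finish is now 20 days.
Change in finish: 20 − 17 = +3 days.

3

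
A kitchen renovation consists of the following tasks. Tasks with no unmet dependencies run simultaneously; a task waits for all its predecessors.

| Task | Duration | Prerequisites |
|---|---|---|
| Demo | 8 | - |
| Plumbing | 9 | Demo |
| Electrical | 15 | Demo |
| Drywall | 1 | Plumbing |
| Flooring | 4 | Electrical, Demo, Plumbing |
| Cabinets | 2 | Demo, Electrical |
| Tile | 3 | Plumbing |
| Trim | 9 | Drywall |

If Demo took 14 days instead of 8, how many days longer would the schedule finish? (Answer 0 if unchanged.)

6

Actual critical path: Demo→Plumbing→Drywall→Trim = 8+9+1+9 = 27 ⇒ 27 days.
Demo is on the critical path; changing it to 14 makes that path 33 days.
That remains the longest chain; total 33 days.
Change in finish: 33 − 27 = +6 days.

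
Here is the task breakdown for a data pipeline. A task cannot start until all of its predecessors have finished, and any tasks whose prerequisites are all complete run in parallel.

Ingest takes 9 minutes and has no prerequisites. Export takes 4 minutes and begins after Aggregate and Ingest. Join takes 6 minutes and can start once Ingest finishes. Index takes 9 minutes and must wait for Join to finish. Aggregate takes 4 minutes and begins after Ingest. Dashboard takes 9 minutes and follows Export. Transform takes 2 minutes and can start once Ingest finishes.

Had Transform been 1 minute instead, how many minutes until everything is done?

The binding path is Ingest→Aggregate→Export→Dashboard = 9+4+4+9 = 26; finish at 26 minutes.
Transform is off the critical path — its longest chain is 11 minutes, giving 15 of slack.
The critical path is still Ingest→Aggregate→Export→Dashboard; finish is now 26 minutes.

26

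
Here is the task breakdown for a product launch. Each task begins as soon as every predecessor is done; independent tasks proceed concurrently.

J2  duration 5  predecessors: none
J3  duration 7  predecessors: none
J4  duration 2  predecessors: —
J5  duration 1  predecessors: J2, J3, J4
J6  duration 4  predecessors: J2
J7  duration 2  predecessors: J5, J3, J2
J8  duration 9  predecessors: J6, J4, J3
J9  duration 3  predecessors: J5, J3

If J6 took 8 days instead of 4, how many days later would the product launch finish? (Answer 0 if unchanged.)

As given, the longest chain is J2→J6→J8 = 5+4+9 = 18, so the finish is 18 days.
J6 is on the critical path; changing it to 8 makes that path 22 days.
No other chain overtakes it, so the finish is 22 days.
Change in finish: 22 − 18 = +4 days.

4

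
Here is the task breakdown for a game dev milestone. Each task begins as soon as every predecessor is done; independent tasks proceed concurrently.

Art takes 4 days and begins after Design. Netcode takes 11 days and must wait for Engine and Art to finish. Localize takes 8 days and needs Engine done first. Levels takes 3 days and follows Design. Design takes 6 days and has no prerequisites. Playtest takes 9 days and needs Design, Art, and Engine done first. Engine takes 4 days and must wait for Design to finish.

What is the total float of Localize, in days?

3

Critical path: Design→Engine→Netcode = 6+4+11 = 21, so the finish is 21 days.
Localize finishes as early as 18 and must finish by 21.
Slack of Localize = 13 − 10 = 3 days.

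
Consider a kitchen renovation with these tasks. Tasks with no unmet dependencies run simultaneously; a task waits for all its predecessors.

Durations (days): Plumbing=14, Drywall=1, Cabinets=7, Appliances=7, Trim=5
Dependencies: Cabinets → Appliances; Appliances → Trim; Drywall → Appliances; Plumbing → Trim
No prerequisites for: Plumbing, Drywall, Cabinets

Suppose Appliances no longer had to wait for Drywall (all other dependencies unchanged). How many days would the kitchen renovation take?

With the dependency in place, Plumbing→Trim = 14+5 = 19 sets the finish at 19 days.
Dropping Drywall→Appliances doesn't change Appliances's earliest start (7); another predecessor still binds.
New critical path: Plumbing→Trim = 14+5 = 19 ⇒ 19 days.

19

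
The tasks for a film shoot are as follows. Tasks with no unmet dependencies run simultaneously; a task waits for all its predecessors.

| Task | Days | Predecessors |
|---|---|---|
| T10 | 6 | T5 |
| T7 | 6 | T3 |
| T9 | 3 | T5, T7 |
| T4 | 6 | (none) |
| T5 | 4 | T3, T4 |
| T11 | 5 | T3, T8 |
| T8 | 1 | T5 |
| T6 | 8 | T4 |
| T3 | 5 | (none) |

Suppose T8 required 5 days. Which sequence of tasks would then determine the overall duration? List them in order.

T4, T5, T8, T11

Actual critical path: T4→T5→T8→T11 = 6+4+1+5 = 16 ⇒ 16 days.
Since T8 is critical, the +4 change carries straight to that chain (now 20 days).
The critical path is still T4→T5→T8→T11; finish is now 20 days.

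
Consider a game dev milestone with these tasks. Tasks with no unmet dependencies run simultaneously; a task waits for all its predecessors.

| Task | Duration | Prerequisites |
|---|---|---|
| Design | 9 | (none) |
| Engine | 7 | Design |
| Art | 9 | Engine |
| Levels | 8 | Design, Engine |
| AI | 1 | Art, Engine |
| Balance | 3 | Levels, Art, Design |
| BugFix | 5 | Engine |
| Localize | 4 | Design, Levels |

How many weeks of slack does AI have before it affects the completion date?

Design→Engine→Art→Balance = 9+7+9+3 = 28 sets the makespan at 28 weeks.
The longest chain containing AI totals 26 weeks.
Float = 28 − 26 = 2.

2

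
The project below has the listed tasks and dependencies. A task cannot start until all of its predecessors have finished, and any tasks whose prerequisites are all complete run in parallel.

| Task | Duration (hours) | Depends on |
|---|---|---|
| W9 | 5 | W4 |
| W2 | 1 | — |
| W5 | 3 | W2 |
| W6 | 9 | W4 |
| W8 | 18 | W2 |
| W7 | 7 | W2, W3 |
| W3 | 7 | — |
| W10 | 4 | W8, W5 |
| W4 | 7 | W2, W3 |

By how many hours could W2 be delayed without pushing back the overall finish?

W2→W8→W10 = 1+18+4 = 23 sets the makespan at 23 hours.
Longest path through W2: 23 hours (earliest finish 1, latest finish 1).
Slack of W2 = 0 − 0 = 0 hours.

0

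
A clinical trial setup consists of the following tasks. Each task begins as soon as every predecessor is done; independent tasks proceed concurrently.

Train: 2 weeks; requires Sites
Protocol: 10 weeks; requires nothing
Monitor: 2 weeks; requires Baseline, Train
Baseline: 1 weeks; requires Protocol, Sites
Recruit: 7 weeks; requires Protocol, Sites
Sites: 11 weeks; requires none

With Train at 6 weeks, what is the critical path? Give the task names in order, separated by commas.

As given, the longest chain is Sites→Recruit = 11+7 = 18, so the finish is 18 weeks.
Train has 3 weeks of float (longest path through it is 15).
Now Sites→Train→Monitor = 11+6+2 = 19 is longest, so the finish becomes 19 weeks.

Sites, Train, Monitor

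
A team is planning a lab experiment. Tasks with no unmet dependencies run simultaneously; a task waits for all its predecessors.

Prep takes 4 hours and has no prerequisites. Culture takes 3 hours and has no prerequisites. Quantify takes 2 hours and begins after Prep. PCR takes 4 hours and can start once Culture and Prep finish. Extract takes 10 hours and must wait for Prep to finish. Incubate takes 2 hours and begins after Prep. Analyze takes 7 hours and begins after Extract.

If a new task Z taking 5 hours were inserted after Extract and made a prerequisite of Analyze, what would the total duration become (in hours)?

26

Originally the schedule takes 21 hours.
With Z inserted, Analyze now waits for max(Extract, Z).
New critical path: Prep→Extract→Z→Analyze = 4+10+5+7 = 26 ⇒ 26 hours.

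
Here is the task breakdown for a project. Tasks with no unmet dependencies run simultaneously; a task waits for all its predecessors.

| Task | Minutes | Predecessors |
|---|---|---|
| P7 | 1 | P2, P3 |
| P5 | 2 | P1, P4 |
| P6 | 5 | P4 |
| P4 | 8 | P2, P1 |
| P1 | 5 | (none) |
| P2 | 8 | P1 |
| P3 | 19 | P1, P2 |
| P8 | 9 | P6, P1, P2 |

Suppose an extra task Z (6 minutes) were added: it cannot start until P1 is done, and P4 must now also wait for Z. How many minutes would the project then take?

35

Originally the project takes 35 minutes.
With Z inserted, P4 now waits for max(P2, P1, Z).
New critical path: P1→P2→P4→P6→P8 = 5+8+8+5+9 = 35 ⇒ 35 minutes.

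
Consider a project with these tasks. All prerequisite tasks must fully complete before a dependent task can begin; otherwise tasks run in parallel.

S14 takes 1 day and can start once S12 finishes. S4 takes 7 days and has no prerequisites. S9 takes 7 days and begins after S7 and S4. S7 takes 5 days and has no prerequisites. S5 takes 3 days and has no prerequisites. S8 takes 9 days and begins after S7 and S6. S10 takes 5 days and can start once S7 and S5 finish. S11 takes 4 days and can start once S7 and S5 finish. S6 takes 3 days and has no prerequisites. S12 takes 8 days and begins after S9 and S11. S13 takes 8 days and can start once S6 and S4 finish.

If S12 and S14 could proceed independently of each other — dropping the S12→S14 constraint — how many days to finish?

Original critical path: S4→S9→S12→S14 = 7+7+8+1 = 23 ⇒ 23 days.
Without S12→S14, S14's earliest start moves from 22 to 0.
The longest chain is now S4→S9→S12 = 7+7+8 = 22, so the job takes 22 days.

22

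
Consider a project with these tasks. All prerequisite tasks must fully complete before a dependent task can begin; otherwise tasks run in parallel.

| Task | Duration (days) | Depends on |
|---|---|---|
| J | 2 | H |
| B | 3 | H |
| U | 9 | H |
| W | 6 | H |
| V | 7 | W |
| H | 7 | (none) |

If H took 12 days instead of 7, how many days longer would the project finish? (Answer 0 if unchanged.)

As given, the longest chain is H→W→V = 7+6+7 = 20, so the finish is 20 days.
H lies on that path, so at 12 days the path becomes 25 days.
The critical path is still H→W→V; finish is now 25 days.
Change in finish: 25 − 20 = +5 days.

5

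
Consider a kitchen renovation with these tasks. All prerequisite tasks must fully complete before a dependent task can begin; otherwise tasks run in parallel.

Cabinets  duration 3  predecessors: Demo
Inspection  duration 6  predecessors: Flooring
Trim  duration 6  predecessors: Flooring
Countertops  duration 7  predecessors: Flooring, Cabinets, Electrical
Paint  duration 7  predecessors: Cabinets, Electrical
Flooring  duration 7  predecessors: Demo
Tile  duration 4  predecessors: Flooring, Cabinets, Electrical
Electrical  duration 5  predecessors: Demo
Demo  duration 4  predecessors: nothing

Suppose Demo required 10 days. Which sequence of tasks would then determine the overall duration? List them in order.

The binding path is Demo→Flooring→Countertops = 4+7+7 = 18; finish at 18 days.
Demo lies on that path, so at 10 days the path becomes 24 days.
That remains the longest chain; total 24 days.

Demo, Flooring, Countertops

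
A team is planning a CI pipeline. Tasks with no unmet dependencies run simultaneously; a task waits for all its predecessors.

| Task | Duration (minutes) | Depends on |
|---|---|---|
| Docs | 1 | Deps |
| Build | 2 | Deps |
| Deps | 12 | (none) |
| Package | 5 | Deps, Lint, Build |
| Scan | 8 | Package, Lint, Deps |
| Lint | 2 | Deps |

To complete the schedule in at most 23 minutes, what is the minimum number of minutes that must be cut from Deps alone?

Current finish: 27 minutes; target: 23.
Deps is on every critical path, so each minute cut from Deps cuts the finish by one (this holds down to a finish of 16).
Need 27 − 23 = 4 minutes off Deps → Deps becomes 8 minutes, finish becomes 23.

4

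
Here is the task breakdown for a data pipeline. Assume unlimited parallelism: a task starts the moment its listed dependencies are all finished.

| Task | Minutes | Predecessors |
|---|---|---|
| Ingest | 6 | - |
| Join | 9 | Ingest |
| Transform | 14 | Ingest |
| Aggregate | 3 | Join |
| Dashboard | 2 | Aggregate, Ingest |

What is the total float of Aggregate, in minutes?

0

Ingest→Join→Aggregate→Dashboard = 6+9+3+2 = 20 sets the makespan at 20 minutes.
Aggregate finishes as early as 18 and must finish by 18.
Slack of Aggregate = 15 − 15 = 0 minutes.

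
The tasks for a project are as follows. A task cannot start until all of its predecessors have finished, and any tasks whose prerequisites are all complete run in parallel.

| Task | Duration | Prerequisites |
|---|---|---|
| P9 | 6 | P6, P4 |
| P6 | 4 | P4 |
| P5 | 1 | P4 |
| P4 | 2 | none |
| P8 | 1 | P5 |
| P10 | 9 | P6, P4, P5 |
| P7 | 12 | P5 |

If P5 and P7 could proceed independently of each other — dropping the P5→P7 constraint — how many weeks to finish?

With the dependency in place, P4→P5→P7 = 2+1+12 = 15 sets the finish at 15 weeks.
Without P5→P7, P7's earliest start moves from 3 to 0.
After: P4→P6→P10 = 2+4+9 = 15 → 15 weeks.

15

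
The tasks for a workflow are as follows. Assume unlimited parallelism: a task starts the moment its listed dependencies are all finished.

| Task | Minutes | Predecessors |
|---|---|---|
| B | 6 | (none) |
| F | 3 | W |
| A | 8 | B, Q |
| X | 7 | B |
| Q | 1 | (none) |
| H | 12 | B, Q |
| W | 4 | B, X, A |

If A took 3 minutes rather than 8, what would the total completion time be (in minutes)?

Baseline: B→A→W→F = 6+8+4+3 = 21 → 21 minutes.
Since A is critical, the -5 change carries straight to that chain (now 16 minutes).
Now B→X→W→F = 6+7+4+3 = 20 is longest, so the finish becomes 20 minutes.

20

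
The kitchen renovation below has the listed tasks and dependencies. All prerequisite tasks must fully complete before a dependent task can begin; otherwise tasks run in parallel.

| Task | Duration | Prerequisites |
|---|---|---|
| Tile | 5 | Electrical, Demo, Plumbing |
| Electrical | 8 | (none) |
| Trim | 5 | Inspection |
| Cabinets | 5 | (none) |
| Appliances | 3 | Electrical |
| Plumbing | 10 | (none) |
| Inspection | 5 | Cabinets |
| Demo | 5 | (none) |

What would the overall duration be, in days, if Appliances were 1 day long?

Critical path before the change: Plumbing→Tile = 10+5 = 15 giving 15 days.
Appliances is off the critical path — its longest chain is 11 days, giving 4 of slack.
No other chain overtakes it, so the finish is 15 days.

15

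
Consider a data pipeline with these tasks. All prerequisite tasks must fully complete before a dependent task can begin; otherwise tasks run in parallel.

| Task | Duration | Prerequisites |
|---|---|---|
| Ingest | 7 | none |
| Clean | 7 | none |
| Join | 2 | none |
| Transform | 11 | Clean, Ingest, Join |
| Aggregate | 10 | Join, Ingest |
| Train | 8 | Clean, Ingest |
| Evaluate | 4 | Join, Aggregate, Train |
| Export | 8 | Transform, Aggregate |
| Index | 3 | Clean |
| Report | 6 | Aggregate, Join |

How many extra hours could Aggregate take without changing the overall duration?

Critical path: Ingest→Transform→Export = 7+11+8 = 26, so the finish is 26 hours.
Aggregate finishes as early as 17 and must finish by 18.
Slack of Aggregate = 8 − 7 = 1 hour.

1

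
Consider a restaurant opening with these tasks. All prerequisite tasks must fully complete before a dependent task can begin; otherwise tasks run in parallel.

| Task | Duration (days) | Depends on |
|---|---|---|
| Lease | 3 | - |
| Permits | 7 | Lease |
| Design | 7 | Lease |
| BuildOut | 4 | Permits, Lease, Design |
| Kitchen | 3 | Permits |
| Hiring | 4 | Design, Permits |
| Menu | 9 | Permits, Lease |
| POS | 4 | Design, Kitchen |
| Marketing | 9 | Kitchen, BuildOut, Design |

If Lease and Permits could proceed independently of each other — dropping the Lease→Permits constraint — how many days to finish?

With the dependency in place, Lease→Permits→BuildOut→Marketing = 3+7+4+9 = 23 sets the finish at 23 days.
Without Lease→Permits, Permits's earliest start moves from 3 to 0.
The longest chain is now Lease→Design→BuildOut→Marketing = 3+7+4+9 = 23, so the job takes 23 days.

23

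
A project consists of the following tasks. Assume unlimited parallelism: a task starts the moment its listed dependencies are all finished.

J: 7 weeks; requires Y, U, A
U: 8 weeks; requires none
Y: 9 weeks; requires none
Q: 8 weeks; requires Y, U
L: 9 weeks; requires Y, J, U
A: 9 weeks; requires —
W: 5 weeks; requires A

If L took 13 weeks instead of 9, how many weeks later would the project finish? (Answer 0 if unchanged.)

As given, the longest chain is Y→J→L = 9+7+9 = 25, so the finish is 25 weeks.
L is on the critical path; changing it to 13 makes that path 29 weeks.
That remains the longest chain; total 29 weeks.
Change in finish: 29 − 25 = +4 weeks.

4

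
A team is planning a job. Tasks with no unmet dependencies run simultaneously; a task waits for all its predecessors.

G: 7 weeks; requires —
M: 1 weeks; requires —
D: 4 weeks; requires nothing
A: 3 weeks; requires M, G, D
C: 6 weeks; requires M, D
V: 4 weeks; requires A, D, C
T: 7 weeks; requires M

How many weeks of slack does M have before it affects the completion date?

Critical path: G→A→V = 7+3+4 = 14, so the finish is 14 weeks.
The longest chain containing M totals 11 weeks.
So M can slip 4 − 1 = 3 weeks.

3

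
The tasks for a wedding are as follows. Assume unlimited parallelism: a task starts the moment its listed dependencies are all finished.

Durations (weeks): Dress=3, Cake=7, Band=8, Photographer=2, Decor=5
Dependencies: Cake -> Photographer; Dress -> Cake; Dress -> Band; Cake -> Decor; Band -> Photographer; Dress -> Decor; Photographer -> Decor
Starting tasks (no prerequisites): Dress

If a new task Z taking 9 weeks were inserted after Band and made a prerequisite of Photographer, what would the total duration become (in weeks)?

Originally the job takes 18 weeks.
With Z inserted, Photographer now waits for max(Band, Cake, Z).
New critical path: Dress→Band→Z→Photographer→Decor = 3+8+9+2+5 = 27 ⇒ 27 weeks.

27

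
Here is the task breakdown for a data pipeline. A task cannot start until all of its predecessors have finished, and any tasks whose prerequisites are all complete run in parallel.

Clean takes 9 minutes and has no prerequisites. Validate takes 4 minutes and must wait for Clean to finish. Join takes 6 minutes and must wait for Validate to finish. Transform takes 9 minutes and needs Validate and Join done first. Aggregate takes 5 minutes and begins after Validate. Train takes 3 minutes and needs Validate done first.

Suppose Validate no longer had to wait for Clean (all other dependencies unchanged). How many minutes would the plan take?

19

Original critical path: Clean→Validate→Join→Transform = 9+4+6+9 = 28 ⇒ 28 minutes.
Without Clean→Validate, Validate's earliest start moves from 9 to 0.
After: Validate→Join→Transform = 4+6+9 = 19 → 19 minutes.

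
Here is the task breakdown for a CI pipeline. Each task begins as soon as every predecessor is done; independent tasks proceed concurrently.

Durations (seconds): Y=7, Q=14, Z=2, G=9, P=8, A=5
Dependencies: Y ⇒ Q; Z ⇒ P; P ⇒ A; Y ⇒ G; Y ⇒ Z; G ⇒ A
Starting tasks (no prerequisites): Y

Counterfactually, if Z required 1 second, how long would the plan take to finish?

Critical path before the change: Y→Z→P→A = 7+2+8+5 = 22 giving 22 seconds.
Z is on the critical path; changing it to 1 makes that path 21 seconds.
The binding chain switches to Y→Q = 7+14 = 21; finish 21 seconds.

21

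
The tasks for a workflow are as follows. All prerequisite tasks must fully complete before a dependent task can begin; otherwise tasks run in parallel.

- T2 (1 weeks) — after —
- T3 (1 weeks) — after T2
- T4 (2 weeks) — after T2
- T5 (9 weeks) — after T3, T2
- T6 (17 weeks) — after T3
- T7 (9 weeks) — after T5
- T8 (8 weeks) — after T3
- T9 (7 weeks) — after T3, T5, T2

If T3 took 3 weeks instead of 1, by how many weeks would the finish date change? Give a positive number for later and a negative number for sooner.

As given, the longest chain is T2→T3→T5→T7 = 1+1+9+9 = 20, so the finish is 20 weeks.
T3 lies on that path, so at 3 weeks the path becomes 22 weeks.
The critical path is still T2→T3→T5→T7; finish is now 22 weeks.
Change in finish: 22 − 20 = +2 weeks.

2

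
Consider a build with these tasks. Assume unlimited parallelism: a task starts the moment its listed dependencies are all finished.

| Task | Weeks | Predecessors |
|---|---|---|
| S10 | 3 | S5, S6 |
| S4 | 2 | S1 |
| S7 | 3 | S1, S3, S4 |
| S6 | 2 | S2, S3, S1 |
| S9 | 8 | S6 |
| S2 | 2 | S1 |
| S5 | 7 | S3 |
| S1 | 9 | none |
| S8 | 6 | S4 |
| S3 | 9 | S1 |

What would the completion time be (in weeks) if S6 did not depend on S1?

28

Original critical path: S1→S3→S5→S10 = 9+9+7+3 = 28 ⇒ 28 weeks.
Dropping S1→S6 doesn't change S6's earliest start (18); another predecessor still binds.
The longest chain is now S1→S3→S5→S10 = 9+9+7+3 = 28, so the job takes 28 weeks.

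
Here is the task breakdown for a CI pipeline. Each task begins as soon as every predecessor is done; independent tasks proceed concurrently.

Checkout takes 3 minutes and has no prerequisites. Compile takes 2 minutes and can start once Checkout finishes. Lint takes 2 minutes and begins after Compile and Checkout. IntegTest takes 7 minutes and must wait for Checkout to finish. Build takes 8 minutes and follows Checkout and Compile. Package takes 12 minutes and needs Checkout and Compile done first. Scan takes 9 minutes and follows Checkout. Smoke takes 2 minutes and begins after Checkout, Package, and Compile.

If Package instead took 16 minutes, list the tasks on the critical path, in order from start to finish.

Critical path before the change: Checkout→Compile→Package→Smoke = 3+2+12+2 = 19 giving 19 minutes.
Package lies on that path, so at 16 minutes the path becomes 23 minutes.
The critical path is still Checkout→Compile→Package→Smoke; finish is now 23 minutes.

Checkout, Compile, Package, Smoke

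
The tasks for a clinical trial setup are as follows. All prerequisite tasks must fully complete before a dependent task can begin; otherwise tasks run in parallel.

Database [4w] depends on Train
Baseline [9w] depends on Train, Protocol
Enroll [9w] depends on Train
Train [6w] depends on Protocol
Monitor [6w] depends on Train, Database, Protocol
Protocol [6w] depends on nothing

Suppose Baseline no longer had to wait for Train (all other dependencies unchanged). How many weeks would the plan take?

22

Original critical path: Protocol→Train→Database→Monitor = 6+6+4+6 = 22 ⇒ 22 weeks.
Without Train→Baseline, Baseline's earliest start moves from 12 to 6.
After: Protocol→Train→Database→Monitor = 6+6+4+6 = 22 → 22 weeks.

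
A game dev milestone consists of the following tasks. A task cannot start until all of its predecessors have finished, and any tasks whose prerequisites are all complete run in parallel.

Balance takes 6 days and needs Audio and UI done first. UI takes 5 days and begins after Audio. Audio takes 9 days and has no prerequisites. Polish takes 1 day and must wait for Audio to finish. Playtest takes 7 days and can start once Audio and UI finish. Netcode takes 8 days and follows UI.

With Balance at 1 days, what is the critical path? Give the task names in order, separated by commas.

As given, the longest chain is Audio→UI→Netcode = 9+5+8 = 22, so the finish is 22 days.
Balance is off the critical path — its longest chain is 20 days, giving 2 of slack.
That remains the longest chain; total 22 days.

Audio, UI, Netcode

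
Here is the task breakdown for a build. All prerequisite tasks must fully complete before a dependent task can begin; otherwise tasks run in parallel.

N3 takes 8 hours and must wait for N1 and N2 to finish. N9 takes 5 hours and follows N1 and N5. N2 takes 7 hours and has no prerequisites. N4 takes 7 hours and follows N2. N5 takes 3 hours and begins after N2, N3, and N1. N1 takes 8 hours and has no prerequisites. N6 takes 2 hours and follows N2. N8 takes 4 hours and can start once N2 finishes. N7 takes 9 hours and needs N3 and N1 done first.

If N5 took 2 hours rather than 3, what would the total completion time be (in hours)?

25

Baseline: N1→N3→N7 = 8+8+9 = 25 → 25 hours.
N5 has 1 hour of float (longest path through it is 24).
That remains the longest chain; total 25 hours.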